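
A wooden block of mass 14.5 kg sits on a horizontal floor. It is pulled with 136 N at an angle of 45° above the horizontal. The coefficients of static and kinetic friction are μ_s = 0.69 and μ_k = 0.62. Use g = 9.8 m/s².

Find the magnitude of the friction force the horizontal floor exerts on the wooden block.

The vertical component of P reduces the normal force: N = m g − P sin α = 142.1 − 96.17 = 45.93 N.
Horizontally, friction must balance P cos α = 96.17 N.
The static-friction limit is μ_s N = 31.69 N.
96.17 > 31.69 N → the wooden block slides; f = μ_k N = 0.62×45.93 = 28.5 N.

f ≈ 28.5 N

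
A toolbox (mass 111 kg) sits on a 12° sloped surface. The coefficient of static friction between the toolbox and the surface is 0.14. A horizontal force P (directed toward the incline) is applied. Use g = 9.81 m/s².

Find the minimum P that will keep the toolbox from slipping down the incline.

P_min ≈ 76.7 N

The toolbox tends to slide down (tan θ > μ_s), so at the point of impending slip friction acts up-slope at its limit: f = μ_s N.
Perpendicular to the incline: N = m g cos θ + P sin θ.
Along the incline: P cos θ + μ_s N = m g sin θ, i.e. P cos θ + μ_s (m g cos θ + P sin θ) = m g sin θ.
Solving, P (cos θ + μ_s sin θ) = m g (sin θ − μ_s cos θ), so P = 1090×0.07097/1.007 = 76.7 N.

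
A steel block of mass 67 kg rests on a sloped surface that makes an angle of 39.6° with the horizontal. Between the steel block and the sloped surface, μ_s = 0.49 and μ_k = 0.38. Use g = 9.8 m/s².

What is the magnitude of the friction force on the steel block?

Normal force: N = m g cos θ = 67 × 9.8 × cos 39.6° = 505.9 N.
Along the slope the weight component is m g sin θ = 418.5 N; friction must supply exactly this, acting up-slope.
Static friction can supply at most μ_s N = 247.9 N.
Since |418.5| > 247.9 N, static friction cannot hold it; the steel block slides down the incline and kinetic friction applies: f = μ_k N = 0.38 × 505.9 = 192 N.

f ≈ 192 N (up the incline)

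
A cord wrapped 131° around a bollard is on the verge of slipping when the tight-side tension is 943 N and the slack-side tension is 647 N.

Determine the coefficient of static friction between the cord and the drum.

μ ≈ 0.165

T₂/T₁ = e^{μβ} → μ = ln(T₂/T₁)/β.
β = 131° = 2.286 rad.
μ = ln(943/647)/2.286 = ln(1.457)/2.286 = 0.165.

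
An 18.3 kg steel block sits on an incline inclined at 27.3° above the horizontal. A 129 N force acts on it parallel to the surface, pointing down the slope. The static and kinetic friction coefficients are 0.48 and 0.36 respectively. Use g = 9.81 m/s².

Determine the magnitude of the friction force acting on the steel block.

f ≈ 57.4 N (up the incline)

Perpendicular to the surface, N = m g cos θ = 18.3·9.81·cos 27.3° = 159.5 N.
For equilibrium along the incline the friction force must supply f = m g sin θ + P = 82.34 + 129 = 211.3 N (positive meaning up-slope).
Static friction can supply at most μ_s N = 76.57 N.
|211.3| exceeds 76.57 N, so the steel block slips down-slope; friction is kinetic, f = μ_k N = 0.36×159.5 = 57.4 N.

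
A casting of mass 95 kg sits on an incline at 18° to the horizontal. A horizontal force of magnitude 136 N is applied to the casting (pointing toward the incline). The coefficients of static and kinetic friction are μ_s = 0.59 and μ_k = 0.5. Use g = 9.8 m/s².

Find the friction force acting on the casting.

f ≈ 158 N (up the incline)

Normal direction: N = m g cos θ + P sin θ = 927.5 N.
Along the incline, the net driving force (taking up-slope positive) is P cos θ − m g sin θ = 129.3 − 287.7 = -158.4 N, so equilibrium requires friction f = 158.4 N (up-slope).
Maximum static friction: μ_s N = 0.59 × 927.5 = 547.2 N.
|f_req| = 158.4 ≤ 547.2 N → the casting is in equilibrium; friction equals the required value.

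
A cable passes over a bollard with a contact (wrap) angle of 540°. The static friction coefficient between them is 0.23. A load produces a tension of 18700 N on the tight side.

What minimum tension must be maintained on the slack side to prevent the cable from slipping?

T_min ≈ 2140 N

Capstan equation at impending slip: T_tight/T_slack = e^{μβ}.
β = 540° = 9.425 rad; e^{μβ} = e^{0.23×9.425} = 8.738.
T_slack = T_tight / e^{μβ} = 18700 / 8.738 = 2140 N.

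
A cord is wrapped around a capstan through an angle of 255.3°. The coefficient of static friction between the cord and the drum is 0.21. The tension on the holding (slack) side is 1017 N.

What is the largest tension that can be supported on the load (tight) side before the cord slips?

T_max ≈ 2590 N

At impending slip the capstan equation gives T₂/T₁ = e^{μβ} with β in radians.
β = 255.3° × π/180 = 4.456 rad.
e^{μβ} = e^{0.21×4.456} = 2.549.
T₂ = T₁ · e^{μβ} = 1017 × 2.549 = 2590 N.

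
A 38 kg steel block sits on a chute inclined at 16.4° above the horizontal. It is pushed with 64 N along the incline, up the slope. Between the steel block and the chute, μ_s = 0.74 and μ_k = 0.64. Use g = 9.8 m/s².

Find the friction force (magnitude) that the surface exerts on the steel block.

f ≈ 41.1 N (up the incline)

Perpendicular to the surface, N = m g cos θ = 38·9.8·cos 16.4° = 357.2 N.
Parallel to the incline, ΣF = 0 gives f = m g sin θ − P = 105.1 − 64 = 41.14 N (up-slope positive).
Static friction can supply at most μ_s N = 264.4 N.
Since |41.14| ≤ 264.4 N, no slip — friction simply equals what equilibrium demands.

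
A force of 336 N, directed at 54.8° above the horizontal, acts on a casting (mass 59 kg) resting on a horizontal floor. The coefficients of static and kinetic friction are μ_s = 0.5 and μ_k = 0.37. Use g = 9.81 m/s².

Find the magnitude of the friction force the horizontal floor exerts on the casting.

f ≈ 113 N

Vertical equilibrium gives N = m g − P sin α = 304.2 N.
The horizontal driving force is P cos α = 193.7 N, so equilibrium needs friction f = 193.7 N.
The static-friction limit is μ_s N = 152.1 N.
193.7 > 152.1 N → the casting slides; f = μ_k N = 0.37×304.2 = 113 N.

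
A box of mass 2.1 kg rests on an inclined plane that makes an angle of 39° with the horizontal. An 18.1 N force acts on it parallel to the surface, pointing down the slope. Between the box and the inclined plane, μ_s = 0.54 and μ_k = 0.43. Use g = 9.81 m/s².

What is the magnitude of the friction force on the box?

f ≈ 6.88 N (up the incline)

The normal reaction is N = m g cos θ = 16.01 N.
The friction needed for equilibrium is m g sin θ + P = 12.96 + 18.1 = 31.06 N, measured positive up-slope.
Maximum static friction available: μ_s N = 0.54 × 16.01 = 8.645 N.
Since |31.06| > 8.645 N, static friction cannot hold it; the box slides down the incline and kinetic friction applies: f = μ_k N = 0.43 × 16.01 = 6.88 N.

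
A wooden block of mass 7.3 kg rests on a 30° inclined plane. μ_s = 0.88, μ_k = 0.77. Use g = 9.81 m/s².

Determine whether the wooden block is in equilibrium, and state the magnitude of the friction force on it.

N = m g cos θ = 62 N.
Down-slope weight component: m g sin θ = 35.8 N.
μ_s N = 54.6 N.
35.8 ≤ 54.6 N, so it stays put; friction = 35.8 N.

f ≈ 35.8 N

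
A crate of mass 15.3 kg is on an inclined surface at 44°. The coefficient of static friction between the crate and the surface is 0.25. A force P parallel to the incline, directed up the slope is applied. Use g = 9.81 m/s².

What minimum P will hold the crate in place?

The crate tends to slide down (tan θ > μ_s), so at the point of impending slip friction acts up-slope at its limit: f = μ_s N.
P is parallel to the surface, so N = m g cos θ = 108 N.
Along the incline: P + μ_s N = m g sin θ, so P = 104 − 0.25×108 = 77.3 N.

P_min ≈ 77.3 N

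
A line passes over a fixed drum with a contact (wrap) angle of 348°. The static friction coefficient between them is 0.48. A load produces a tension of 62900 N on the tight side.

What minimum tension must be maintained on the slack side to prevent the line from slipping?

T_min ≈ 3410 N

Capstan equation at impending slip: T_tight/T_slack = e^{μβ}.
β = 348° = 6.074 rad; e^{μβ} = e^{0.48×6.074} = 18.46.
T_slack = T_tight / e^{μβ} = 62900 / 18.46 = 3410 N.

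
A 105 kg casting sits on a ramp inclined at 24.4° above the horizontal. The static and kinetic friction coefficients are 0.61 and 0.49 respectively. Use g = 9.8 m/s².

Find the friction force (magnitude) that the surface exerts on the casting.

Normal force: N = m g cos θ = 105 × 9.8 × cos 24.4° = 937.1 N.
Along the slope the weight component is m g sin θ = 425.1 N; friction must supply exactly this, acting up-slope.
Static friction can supply at most μ_s N = 571.6 N.
Since |425.1| ≤ 571.6 N, the casting remains in static equilibrium and friction takes exactly the required value.

f ≈ 425 N (up the incline)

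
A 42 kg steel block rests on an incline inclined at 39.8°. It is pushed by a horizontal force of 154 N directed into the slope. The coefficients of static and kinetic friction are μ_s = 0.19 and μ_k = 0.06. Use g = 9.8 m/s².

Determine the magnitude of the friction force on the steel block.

Resolve perpendicular to the incline: N = m g cos θ + P sin θ = 42×9.8×cos 39.8° + 154×sin 39.8° = 414.8 N.
Along the incline, the net driving force (taking up-slope positive) is P cos θ − m g sin θ = 118.3 − 263.5 = -145.2 N, so equilibrium requires friction f = 145.2 N (up-slope).
Maximum static friction: μ_s N = 0.19 × 414.8 = 78.81 N.
|f_req| = 145.2 > 78.81 N → the steel block slides down the incline; f = μ_k N = 0.06 × 414.8 = 24.9 N.

f ≈ 24.9 N (up the incline)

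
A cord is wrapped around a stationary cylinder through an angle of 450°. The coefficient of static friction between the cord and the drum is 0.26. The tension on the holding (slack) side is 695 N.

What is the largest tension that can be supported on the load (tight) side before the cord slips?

T_max ≈ 5360 N

At impending slip the capstan equation gives T₂/T₁ = e^{μβ} with β in radians.
β = 450° × π/180 = 7.854 rad.
e^{μβ} = e^{0.26×7.854} = 7.706.
T₂ = T₁ · e^{μβ} = 695 × 7.706 = 5360 N.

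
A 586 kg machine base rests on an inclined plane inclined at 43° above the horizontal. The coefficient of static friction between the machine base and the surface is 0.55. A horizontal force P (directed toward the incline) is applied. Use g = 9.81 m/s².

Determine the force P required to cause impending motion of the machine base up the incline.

At impending motion up the slope, friction acts down-slope at its limit: f = μ_s N.
Perpendicular to the incline: N = m g cos θ + P sin θ.
Along the incline: P cos θ = m g sin θ + μ_s N = m g sin θ + μ_s (m g cos θ + P sin θ).
Solving, P (cos θ − μ_s sin θ) = m g (sin θ + μ_s cos θ), so P = 586×9.81×(sin 43° + 0.55 cos 43°)/(cos 43° − 0.55 sin 43°) = 5750×1.084/0.3563 = 17500 N.

P ≈ 17500 N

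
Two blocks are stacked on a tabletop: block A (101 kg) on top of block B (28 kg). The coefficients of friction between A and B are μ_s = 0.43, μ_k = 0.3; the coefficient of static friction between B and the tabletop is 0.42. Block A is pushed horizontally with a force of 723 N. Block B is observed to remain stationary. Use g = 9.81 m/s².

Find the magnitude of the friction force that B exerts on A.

Between the blocks, N₁ = m_A g = 990.8 N.
Maximum static friction on A from B: μ_s N₁ = 0.43×990.8 = 426 N.
Since P = 723 N > 426 N, A slides on B; the A–B friction is kinetic: f₁ = μ_k N₁ = 0.3×990.8 = 297 N.
By Newton's third law B feels 297 N forward from A. With B stationary, the floor's static friction on B balances it: f₂ = 297 N (well within μ_s(m_A+m_B)g = 531.5 N).

f ≈ 297 N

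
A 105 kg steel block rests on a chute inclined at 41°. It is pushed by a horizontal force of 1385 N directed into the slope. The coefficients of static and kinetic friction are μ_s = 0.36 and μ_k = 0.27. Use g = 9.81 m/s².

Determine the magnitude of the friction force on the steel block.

f ≈ 369 N (down the incline)

The horizontal push has a component P sin θ into the surface, so N = m g cos θ + P sin θ = 777.4 + 908.6 = 1686 N.
Along the incline, the net driving force (taking up-slope positive) is P cos θ − m g sin θ = 1045 − 675.8 = 369.5 N, so equilibrium requires friction f = -369.5 N (down-slope).
Maximum static friction: μ_s N = 0.36 × 1686 = 607 N.
Since 369.5 N is within the 607 N limit, the steel block stays put and friction is exactly 369 N.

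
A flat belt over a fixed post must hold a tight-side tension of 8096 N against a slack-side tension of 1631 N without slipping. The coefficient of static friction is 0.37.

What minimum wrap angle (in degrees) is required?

T₂/T₁ = e^{μβ} → β = ln(T₂/T₁)/μ.
β = ln(8096/1631)/0.37 = 1.602/0.37 = 4.33 rad.
In degrees: β = 4.33 × 180/π = 248°.

β_min ≈ 248°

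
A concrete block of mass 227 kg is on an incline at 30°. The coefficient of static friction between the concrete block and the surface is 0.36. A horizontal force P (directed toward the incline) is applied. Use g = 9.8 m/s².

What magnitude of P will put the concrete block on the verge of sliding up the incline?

At impending motion up the slope, friction acts down-slope at its limit: f = μ_s N.
Perpendicular to the incline: N = m g cos θ + P sin θ.
Along the incline: P cos θ = m g sin θ + μ_s N = m g sin θ + μ_s (m g cos θ + P sin θ).
Solving, P (cos θ − μ_s sin θ) = m g (sin θ + μ_s cos θ), so P = 227×9.8×(sin 30° + 0.36 cos 30°)/(cos 30° − 0.36 sin 30°) = 2220×0.8118/0.686 = 2630 N.

P ≈ 2630 N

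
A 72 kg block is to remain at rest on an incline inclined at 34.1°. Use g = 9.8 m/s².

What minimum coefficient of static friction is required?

At the slip threshold m g sin θ = μ_s m g cos θ, so μ_s,min = tan θ.
μ_s,min = tan 34.1° = 0.677.

μ_s,min ≈ 0.677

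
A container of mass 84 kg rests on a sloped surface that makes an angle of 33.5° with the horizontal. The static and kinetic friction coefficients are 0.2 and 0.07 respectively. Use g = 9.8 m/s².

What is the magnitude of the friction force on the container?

f ≈ 48.1 N (up the incline)

Perpendicular to the surface, N = m g cos θ = 84·9.8·cos 33.5° = 686.5 N.
Along the slope the weight component is m g sin θ = 454.4 N; friction must supply exactly this, acting up-slope.
The static-friction ceiling is μ_s N = 0.2 × 686.5 = 137.3 N.
|454.4| exceeds 137.3 N, so the container slips down-slope; friction is kinetic, f = μ_k N = 0.07×686.5 = 48.1 N.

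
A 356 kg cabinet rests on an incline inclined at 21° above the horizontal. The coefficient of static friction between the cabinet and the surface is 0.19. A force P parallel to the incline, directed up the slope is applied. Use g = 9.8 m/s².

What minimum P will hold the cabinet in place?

P_min ≈ 631 N

The cabinet tends to slide down (tan θ > μ_s), so at the point of impending slip friction acts up-slope at its limit: f = μ_s N.
P is parallel to the surface, so N = m g cos θ = 3260 N.
Along the incline: P + μ_s N = m g sin θ, so P = 1250 − 0.19×3260 = 631 N.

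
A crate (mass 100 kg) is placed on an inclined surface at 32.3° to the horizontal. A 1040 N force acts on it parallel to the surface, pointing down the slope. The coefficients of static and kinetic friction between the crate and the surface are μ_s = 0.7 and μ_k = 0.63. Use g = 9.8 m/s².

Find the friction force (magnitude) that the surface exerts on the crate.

f ≈ 522 N (up the incline)

Normal force: N = m g cos θ = 100 × 9.8 × cos 32.3° = 828.4 N.
The friction needed for equilibrium is m g sin θ + P = 523.7 + 1040 = 1564 N, measured positive up-slope.
Maximum static friction available: μ_s N = 0.7 × 828.4 = 579.8 N.
|1564| exceeds 579.8 N, so the crate slips down-slope; friction is kinetic, f = μ_k N = 0.63×828.4 = 522 N.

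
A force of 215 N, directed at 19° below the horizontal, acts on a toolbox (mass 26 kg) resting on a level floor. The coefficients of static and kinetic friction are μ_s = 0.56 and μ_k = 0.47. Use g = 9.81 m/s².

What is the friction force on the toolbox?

The vertical component of P adds to the normal force: N = m g + P sin α = 255.1 + 70 = 325.1 N.
Horizontally, friction must balance P cos α = 203.3 N.
μ_s N = 0.56 × 325.1 = 182 N.
The required friction exceeds μ_s N, so the toolbox moves and f = μ_k N = 153 N.

f ≈ 153 N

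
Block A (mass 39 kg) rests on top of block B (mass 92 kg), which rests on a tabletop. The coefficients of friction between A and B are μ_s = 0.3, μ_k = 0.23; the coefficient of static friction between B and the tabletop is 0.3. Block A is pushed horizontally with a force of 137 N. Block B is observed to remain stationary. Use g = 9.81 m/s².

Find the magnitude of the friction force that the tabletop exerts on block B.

f ≈ 88 N

Between the blocks, N₁ = m_A g = 382.6 N.
Maximum static friction on A from B: μ_s N₁ = 0.3×382.6 = 114.8 N.
P = 137 N exceeds that limit, so A slips over B and the interface friction becomes kinetic: f₁ = μ_k N₁ = 0.23×382.6 = 88 N.
By Newton's third law B feels 88 N forward from A. With B stationary, the floor's static friction on B balances it: f₂ = 88 N (well within μ_s(m_A+m_B)g = 385.5 N).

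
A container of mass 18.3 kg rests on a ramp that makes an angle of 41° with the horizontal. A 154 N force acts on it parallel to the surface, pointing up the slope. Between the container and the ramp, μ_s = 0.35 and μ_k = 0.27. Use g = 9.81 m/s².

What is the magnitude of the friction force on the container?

The normal reaction is N = m g cos θ = 135.5 N.
For equilibrium along the incline the friction force must supply f = m g sin θ − P = 117.8 − 154 = -36.22 N (positive meaning up-slope).
Static friction can supply at most μ_s N = 47.42 N.
Since |-36.22| ≤ 47.42 N, the container remains in static equilibrium and friction takes exactly the required value.

f ≈ 36.2 N (down the incline)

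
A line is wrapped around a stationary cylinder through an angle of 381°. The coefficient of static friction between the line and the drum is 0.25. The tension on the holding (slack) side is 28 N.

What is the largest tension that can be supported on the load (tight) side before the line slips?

At impending slip the capstan equation gives T₂/T₁ = e^{μβ} with β in radians.
β = 381° × π/180 = 6.65 rad.
e^{μβ} = e^{0.25×6.65} = 5.272.
T₂ = T₁ · e^{μβ} = 28 × 5.272 = 148 N.

T_max ≈ 148 N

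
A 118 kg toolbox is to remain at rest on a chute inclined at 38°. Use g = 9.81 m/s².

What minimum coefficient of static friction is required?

μ_s,min ≈ 0.781

At the slip threshold m g sin θ = μ_s m g cos θ, so μ_s,min = tan θ.
μ_s,min = tan 38° = 0.781.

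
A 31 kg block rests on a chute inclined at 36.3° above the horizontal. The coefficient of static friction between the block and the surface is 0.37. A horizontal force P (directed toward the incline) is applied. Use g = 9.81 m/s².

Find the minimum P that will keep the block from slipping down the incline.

P_min ≈ 87.2 N

The block tends to slide down (tan θ > μ_s), so at the point of impending slip friction acts up-slope at its limit: f = μ_s N.
Perpendicular to the incline: N = m g cos θ + P sin θ.
Along the incline: P cos θ + μ_s N = m g sin θ, i.e. P cos θ + μ_s (m g cos θ + P sin θ) = m g sin θ.
Solving, P (cos θ + μ_s sin θ) = m g (sin θ − μ_s cos θ), so P = 304×0.2938/1.025 = 87.2 N.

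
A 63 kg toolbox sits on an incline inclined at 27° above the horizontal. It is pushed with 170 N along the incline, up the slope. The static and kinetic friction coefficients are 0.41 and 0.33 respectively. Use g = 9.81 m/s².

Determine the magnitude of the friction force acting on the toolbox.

f ≈ 111 N (up the incline)

Perpendicular to the surface, N = m g cos θ = 63·9.81·cos 27° = 550.7 N.
The friction needed for equilibrium is m g sin θ − P = 280.6 − 170 = 110.6 N, measured positive up-slope.
Maximum static friction available: μ_s N = 0.41 × 550.7 = 225.8 N.
Since |110.6| ≤ 225.8 N, static friction is sufficient; f equals the required value, not μ_s N.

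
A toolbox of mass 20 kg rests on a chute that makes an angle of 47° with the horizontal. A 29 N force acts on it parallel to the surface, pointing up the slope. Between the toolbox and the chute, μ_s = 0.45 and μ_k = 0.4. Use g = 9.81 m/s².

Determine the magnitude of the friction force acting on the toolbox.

f ≈ 53.5 N (up the incline)

Normal force: N = m g cos θ = 20 × 9.81 × cos 47° = 133.8 N.
For equilibrium along the incline the friction force must supply f = m g sin θ − P = 143.5 − 29 = 114.5 N (positive meaning up-slope).
Static friction can supply at most μ_s N = 60.21 N.
|114.5| exceeds 60.21 N, so the toolbox slips down-slope; friction is kinetic, f = μ_k N = 0.4×133.8 = 53.5 N.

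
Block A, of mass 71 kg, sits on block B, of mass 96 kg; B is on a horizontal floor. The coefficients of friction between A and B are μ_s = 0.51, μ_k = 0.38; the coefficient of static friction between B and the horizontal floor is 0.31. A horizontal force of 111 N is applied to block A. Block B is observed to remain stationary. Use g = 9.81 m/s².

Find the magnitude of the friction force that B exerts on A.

f ≈ 111 N

Between the blocks, N₁ = m_A g = 696.5 N.
Maximum static friction on A from B: μ_s N₁ = 0.51×696.5 = 355.2 N.
Since P = 111 N ≤ 355.2 N, A does not slip on B; friction on A equals P = 111 N.
B experiences an equal 111 N forward from A (third law). B is in equilibrium, so the floor supplies f₂ = 111 N of static friction (limit μ_s(m_A+m_B)g = 507.9 N, not exceeded).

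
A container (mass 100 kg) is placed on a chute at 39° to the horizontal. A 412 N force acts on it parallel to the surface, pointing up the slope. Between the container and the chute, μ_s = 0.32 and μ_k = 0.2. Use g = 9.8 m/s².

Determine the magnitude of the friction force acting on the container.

The normal reaction is N = m g cos θ = 761.6 N.
Parallel to the incline, ΣF = 0 gives f = m g sin θ − P = 616.7 − 412 = 204.7 N (up-slope positive).
Maximum static friction available: μ_s N = 0.32 × 761.6 = 243.7 N.
Since |204.7| ≤ 243.7 N, the container remains in static equilibrium and friction takes exactly the required value.

f ≈ 205 N (up the incline)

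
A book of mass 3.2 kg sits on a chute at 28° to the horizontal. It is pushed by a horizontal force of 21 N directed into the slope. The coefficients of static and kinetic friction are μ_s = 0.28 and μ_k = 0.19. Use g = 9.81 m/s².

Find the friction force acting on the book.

The horizontal push has a component P sin θ into the surface, so N = m g cos θ + P sin θ = 27.72 + 9.859 = 37.58 N.
Parallel to the incline: P cos θ − m g sin θ = 18.54 − 14.74 = 3.804 N; the friction needed to balance this is 3.804 N acting down the slope.
Maximum static friction: μ_s N = 0.28 × 37.58 = 10.52 N.
|f_req| = 3.804 ≤ 10.52 N → the book is in equilibrium; friction equals the required value.

f ≈ 3.8 N (down the incline)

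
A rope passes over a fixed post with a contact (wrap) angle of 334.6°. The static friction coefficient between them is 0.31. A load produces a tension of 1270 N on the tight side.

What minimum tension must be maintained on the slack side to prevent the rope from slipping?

T_min ≈ 208 N

Capstan equation at impending slip: T_tight/T_slack = e^{μβ}.
β = 334.6° = 5.84 rad; e^{μβ} = e^{0.31×5.84} = 6.113.
T_slack = T_tight / e^{μβ} = 1270 / 6.113 = 208 N.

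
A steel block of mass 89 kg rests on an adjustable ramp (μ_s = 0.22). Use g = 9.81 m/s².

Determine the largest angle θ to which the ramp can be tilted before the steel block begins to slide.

At the slip threshold, m g sin θ = μ_s · m g cos θ, so tan θ = μ_s.
θ_max = arctan(0.22) = 12.4°.

θ_max ≈ 12.4°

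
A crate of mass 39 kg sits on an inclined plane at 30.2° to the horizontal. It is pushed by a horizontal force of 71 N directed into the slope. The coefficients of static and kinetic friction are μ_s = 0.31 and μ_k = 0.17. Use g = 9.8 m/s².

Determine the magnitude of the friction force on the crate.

f ≈ 62.2 N (up the incline)

Resolve perpendicular to the incline: N = m g cos θ + P sin θ = 39×9.8×cos 30.2° + 71×sin 30.2° = 366 N.
Along the incline, the net driving force (taking up-slope positive) is P cos θ − m g sin θ = 61.36 − 192.3 = -130.9 N, so equilibrium requires friction f = 130.9 N (up-slope).
Maximum static friction: μ_s N = 0.31 × 366 = 113.5 N.
The required 130.9 N exceeds the static limit, so the crate slides down-slope and f = μ_k N = 0.17×366 = 62.2 N.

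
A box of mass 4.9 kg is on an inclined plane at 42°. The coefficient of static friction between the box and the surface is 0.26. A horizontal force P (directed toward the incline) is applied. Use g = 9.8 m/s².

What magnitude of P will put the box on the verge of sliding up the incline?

At impending motion up the slope, friction acts down-slope at its limit: f = μ_s N.
Perpendicular to the incline: N = m g cos θ + P sin θ.
Along the incline: P cos θ = m g sin θ + μ_s N = m g sin θ + μ_s (m g cos θ + P sin θ).
Solving, P (cos θ − μ_s sin θ) = m g (sin θ + μ_s cos θ), so P = 4.9×9.8×(sin 42° + 0.26 cos 42°)/(cos 42° − 0.26 sin 42°) = 48×0.8623/0.5692 = 72.8 N.

P ≈ 72.8 N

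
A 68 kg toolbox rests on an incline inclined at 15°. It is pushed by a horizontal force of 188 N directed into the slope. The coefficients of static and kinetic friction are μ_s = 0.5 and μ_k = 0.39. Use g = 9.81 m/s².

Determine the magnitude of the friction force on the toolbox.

f ≈ 8.94 N (down the incline)

Resolve perpendicular to the incline: N = m g cos θ + P sin θ = 68×9.81×cos 15° + 188×sin 15° = 693 N.
Parallel to the incline: P cos θ − m g sin θ = 181.6 − 172.7 = 8.941 N; the friction needed to balance this is 8.941 N acting down the slope.
The limit of static friction is μ_s N = 346.5 N.
Since 8.941 N is within the 346.5 N limit, the toolbox stays put and friction is exactly 8.94 N.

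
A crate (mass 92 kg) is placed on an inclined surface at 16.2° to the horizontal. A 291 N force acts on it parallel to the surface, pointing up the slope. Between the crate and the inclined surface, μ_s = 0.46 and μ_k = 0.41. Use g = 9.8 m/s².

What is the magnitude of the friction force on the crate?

f ≈ 39.5 N (down the incline)

Perpendicular to the surface, N = m g cos θ = 92·9.8·cos 16.2° = 865.8 N.
The friction needed for equilibrium is m g sin θ − P = 251.5 − 291 = -39.46 N, measured positive up-slope.
The static-friction ceiling is μ_s N = 0.46 × 865.8 = 398.3 N.
Since |-39.46| ≤ 398.3 N, static friction is sufficient; f equals the required value, not μ_s N.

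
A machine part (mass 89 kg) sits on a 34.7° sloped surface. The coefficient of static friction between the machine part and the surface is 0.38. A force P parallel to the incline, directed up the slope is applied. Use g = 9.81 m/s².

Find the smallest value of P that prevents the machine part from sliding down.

The machine part tends to slide down (tan θ > μ_s), so at the point of impending slip friction acts up-slope at its limit: f = μ_s N.
P is parallel to the surface, so N = m g cos θ = 718 N.
Along the incline: P + μ_s N = m g sin θ, so P = 497 − 0.38×718 = 224 N.

P_min ≈ 224 N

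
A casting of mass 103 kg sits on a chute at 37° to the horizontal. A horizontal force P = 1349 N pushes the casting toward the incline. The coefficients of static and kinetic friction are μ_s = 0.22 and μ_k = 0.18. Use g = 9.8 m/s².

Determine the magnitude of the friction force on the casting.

Normal direction: N = m g cos θ + P sin θ = 1618 N.
Along the incline, the net driving force (taking up-slope positive) is P cos θ − m g sin θ = 1077 − 607.5 = 469.9 N, so equilibrium requires friction f = -469.9 N (down-slope).
The limit of static friction is μ_s N = 356 N.
|f_req| = 469.9 > 356 N → the casting slides up the incline; f = μ_k N = 0.18 × 1618 = 291 N.

f ≈ 291 N (down the incline)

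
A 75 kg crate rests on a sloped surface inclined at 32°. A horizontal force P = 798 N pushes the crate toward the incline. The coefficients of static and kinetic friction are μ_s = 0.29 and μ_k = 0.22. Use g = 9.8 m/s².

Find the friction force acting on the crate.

f ≈ 287 N (down the incline)

Normal direction: N = m g cos θ + P sin θ = 1046 N.
Parallel to the incline: P cos θ − m g sin θ = 676.7 − 389.5 = 287.3 N; the friction needed to balance this is 287.3 N acting down the slope.
The limit of static friction is μ_s N = 303.4 N.
|f_req| = 287.3 ≤ 303.4 N → the crate is in equilibrium; friction equals the required value.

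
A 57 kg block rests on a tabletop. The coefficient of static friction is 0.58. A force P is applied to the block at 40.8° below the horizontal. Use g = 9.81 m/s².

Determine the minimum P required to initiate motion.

P ≈ 858 N

N = m g + P sin α (the push presses the block into the tabletop).
At impending slip, P cos α = μ_s N = μ_s (m g + P sin α).
Solving: P (cos α − μ_s sin α) = μ_s m g → P = 0.58×559/(cos 40.8° − 0.58 sin 40.8°) = 324/0.378 = 858 N.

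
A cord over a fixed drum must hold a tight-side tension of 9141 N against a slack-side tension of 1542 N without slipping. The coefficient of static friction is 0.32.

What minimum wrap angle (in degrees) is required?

β_min ≈ 319°

T₂/T₁ = e^{μβ} → β = ln(T₂/T₁)/μ.
β = ln(9141/1542)/0.32 = 1.78/0.32 = 5.562 rad.
In degrees: β = 5.562 × 180/π = 319°.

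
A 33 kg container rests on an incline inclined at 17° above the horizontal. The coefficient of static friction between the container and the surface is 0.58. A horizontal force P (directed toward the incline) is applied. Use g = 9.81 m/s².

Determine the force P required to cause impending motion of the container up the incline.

P ≈ 349 N

At impending motion up the slope, friction acts down-slope at its limit: f = μ_s N.
Perpendicular to the incline: N = m g cos θ + P sin θ.
Along the incline: P cos θ = m g sin θ + μ_s N = m g sin θ + μ_s (m g cos θ + P sin θ).
Solving, P (cos θ − μ_s sin θ) = m g (sin θ + μ_s cos θ), so P = 33×9.81×(sin 17° + 0.58 cos 17°)/(cos 17° − 0.58 sin 17°) = 324×0.847/0.7867 = 349 N.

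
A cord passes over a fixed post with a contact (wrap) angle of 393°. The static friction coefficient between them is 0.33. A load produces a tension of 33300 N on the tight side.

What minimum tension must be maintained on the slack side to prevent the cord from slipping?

T_min ≈ 3460 N

Capstan equation at impending slip: T_tight/T_slack = e^{μβ}.
β = 393° = 6.859 rad; e^{μβ} = e^{0.33×6.859} = 9.617.
T_slack = T_tight / e^{μβ} = 33300 / 9.617 = 3460 N.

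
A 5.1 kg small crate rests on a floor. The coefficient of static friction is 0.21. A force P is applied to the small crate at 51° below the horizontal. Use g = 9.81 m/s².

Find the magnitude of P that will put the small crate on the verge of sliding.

N = m g + P sin α (the push presses the small crate into the floor).
At impending slip, P cos α = μ_s N = μ_s (m g + P sin α).
Solving: P (cos α − μ_s sin α) = μ_s m g → P = 0.21×50/(cos 51° − 0.21 sin 51°) = 10.5/0.4661 = 22.5 N.

P ≈ 22.5 N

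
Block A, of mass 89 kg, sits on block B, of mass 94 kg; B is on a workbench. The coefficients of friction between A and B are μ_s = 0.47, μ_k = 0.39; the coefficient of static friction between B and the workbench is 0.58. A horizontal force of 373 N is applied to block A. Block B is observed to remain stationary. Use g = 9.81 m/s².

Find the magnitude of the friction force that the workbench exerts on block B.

f ≈ 373 N

Between the blocks, N₁ = m_A g = 873.1 N.
So the A–B interface can sustain at most μ_s N₁ = 410.4 N of static friction.
P = 373 N is within that limit, so A and B move together (both at rest); the A–B friction is simply f₁ = P = 373 N.
By Newton's third law B feels 373 N forward from A. With B stationary, the floor's static friction on B balances it: f₂ = 373 N (well within μ_s(m_A+m_B)g = 1041 N).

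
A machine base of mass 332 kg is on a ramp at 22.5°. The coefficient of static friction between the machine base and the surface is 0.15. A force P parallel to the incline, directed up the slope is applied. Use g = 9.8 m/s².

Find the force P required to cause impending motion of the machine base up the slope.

At impending motion up the slope, friction acts down-slope at its limit: f = μ_s N.
P is parallel to the surface, so N = m g cos θ = 3010 N.
Along the incline: P = m g sin θ + μ_s N = 1250 + 0.15×3010 = 1700 N.

P ≈ 1700 N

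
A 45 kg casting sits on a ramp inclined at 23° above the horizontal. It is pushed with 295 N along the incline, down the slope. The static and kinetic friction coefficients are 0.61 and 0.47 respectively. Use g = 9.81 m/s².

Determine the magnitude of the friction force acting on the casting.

Normal force: N = m g cos θ = 45 × 9.81 × cos 23° = 406.4 N.
The friction needed for equilibrium is m g sin θ + P = 172.5 + 295 = 467.5 N, measured positive up-slope.
The static-friction ceiling is μ_s N = 0.61 × 406.4 = 247.9 N.
Since |467.5| > 247.9 N, static friction cannot hold it; the casting slides down the incline and kinetic friction applies: f = μ_k N = 0.47 × 406.4 = 191 N.

f ≈ 191 N (up the incline)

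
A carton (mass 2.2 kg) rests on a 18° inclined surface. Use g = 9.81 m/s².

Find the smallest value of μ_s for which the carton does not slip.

At the slip threshold m g sin θ = μ_s m g cos θ, so μ_s,min = tan θ.
μ_s,min = tan 18° = 0.325.

μ_s,min ≈ 0.325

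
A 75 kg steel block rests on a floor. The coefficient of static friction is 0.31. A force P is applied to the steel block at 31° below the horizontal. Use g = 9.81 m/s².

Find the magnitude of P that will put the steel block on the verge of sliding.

P ≈ 327 N

N = m g + P sin α (the push presses the steel block into the floor).
At impending slip, P cos α = μ_s N = μ_s (m g + P sin α).
Solving: P (cos α − μ_s sin α) = μ_s m g → P = 0.31×736/(cos 31° − 0.31 sin 31°) = 228/0.6975 = 327 N.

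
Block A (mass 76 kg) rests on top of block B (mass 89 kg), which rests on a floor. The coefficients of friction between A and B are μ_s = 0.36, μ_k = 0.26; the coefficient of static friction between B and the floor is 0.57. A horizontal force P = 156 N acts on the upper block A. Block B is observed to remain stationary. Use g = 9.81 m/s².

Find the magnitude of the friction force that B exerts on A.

Between the blocks, N₁ = m_A g = 745.6 N.
So the A–B interface can sustain at most μ_s N₁ = 268.4 N of static friction.
P = 156 N is within that limit, so A and B move together (both at rest); the A–B friction is simply f₁ = P = 156 N.
B experiences an equal 156 N forward from A (third law). B is in equilibrium, so the floor supplies f₂ = 156 N of static friction (limit μ_s(m_A+m_B)g = 922.6 N, not exceeded).

f ≈ 156 N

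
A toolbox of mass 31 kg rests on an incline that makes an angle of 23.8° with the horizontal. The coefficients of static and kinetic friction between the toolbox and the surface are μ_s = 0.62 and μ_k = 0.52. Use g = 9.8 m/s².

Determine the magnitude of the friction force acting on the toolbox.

f ≈ 123 N (up the incline)

The normal reaction is N = m g cos θ = 278 N.
For equilibrium along the incline, friction must balance the weight component: f = m g sin θ = 122.6 N up the slope.
Static friction can supply at most μ_s N = 172.3 N.
Since |122.6| ≤ 172.3 N, static friction is sufficient; f equals the required value, not μ_s N.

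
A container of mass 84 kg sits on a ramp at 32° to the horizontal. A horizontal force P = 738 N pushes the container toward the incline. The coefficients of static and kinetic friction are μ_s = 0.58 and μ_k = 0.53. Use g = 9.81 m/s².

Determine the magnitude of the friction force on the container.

f ≈ 189 N (down the incline)

Normal direction: N = m g cos θ + P sin θ = 1090 N.
Parallel to the incline: P cos θ − m g sin θ = 625.9 − 436.7 = 189.2 N; the friction needed to balance this is 189.2 N acting down the slope.
Maximum static friction: μ_s N = 0.58 × 1090 = 632.1 N.
|f_req| = 189.2 ≤ 632.1 N → the container is in equilibrium; friction equals the required value.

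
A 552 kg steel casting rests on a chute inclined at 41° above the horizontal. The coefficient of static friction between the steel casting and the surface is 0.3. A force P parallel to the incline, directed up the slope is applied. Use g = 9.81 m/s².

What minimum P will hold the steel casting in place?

P_min ≈ 2330 N

The steel casting tends to slide down (tan θ > μ_s), so at the point of impending slip friction acts up-slope at its limit: f = μ_s N.
P is parallel to the surface, so N = m g cos θ = 4090 N.
Along the incline: P + μ_s N = m g sin θ, so P = 3550 − 0.3×4090 = 2330 N.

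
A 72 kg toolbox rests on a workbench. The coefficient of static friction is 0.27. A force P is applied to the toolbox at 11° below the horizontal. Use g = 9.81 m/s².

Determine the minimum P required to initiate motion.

N = m g + P sin α (the push presses the toolbox into the workbench).
At impending slip, P cos α = μ_s N = μ_s (m g + P sin α).
Solving: P (cos α − μ_s sin α) = μ_s m g → P = 0.27×706/(cos 11° − 0.27 sin 11°) = 191/0.9301 = 205 N.

P ≈ 205 N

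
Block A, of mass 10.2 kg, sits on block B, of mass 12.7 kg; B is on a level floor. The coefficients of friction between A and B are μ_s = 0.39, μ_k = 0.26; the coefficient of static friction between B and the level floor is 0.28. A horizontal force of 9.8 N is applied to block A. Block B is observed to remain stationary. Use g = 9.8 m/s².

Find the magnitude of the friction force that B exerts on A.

f ≈ 9.8 N

Normal force at the A–B interface: N₁ = m_A g = 99.96 N.
Maximum static friction on A from B: μ_s N₁ = 0.39×99.96 = 38.98 N.
P = 9.8 N is within that limit, so A and B move together (both at rest); the A–B friction is simply f₁ = P = 9.8 N.
B experiences an equal 9.8 N forward from A (third law). B is in equilibrium, so the floor supplies f₂ = 9.8 N of static friction (limit μ_s(m_A+m_B)g = 62.84 N, not exceeded).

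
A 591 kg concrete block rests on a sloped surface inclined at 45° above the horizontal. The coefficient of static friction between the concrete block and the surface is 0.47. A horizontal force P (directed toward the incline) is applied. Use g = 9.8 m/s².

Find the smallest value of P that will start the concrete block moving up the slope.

At impending motion up the slope, friction acts down-slope at its limit: f = μ_s N.
Perpendicular to the incline: N = m g cos θ + P sin θ.
Along the incline: P cos θ = m g sin θ + μ_s N = m g sin θ + μ_s (m g cos θ + P sin θ).
Solving, P (cos θ − μ_s sin θ) = m g (sin θ + μ_s cos θ), so P = 591×9.8×(sin 45° + 0.47 cos 45°)/(cos 45° − 0.47 sin 45°) = 5790×1.039/0.3748 = 16100 N.

P ≈ 16100 N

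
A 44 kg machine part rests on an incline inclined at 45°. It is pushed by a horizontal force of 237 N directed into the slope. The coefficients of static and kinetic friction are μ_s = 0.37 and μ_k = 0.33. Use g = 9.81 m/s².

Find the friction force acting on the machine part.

Resolve perpendicular to the incline: N = m g cos θ + P sin θ = 44×9.81×cos 45° + 237×sin 45° = 472.8 N.
Along the incline, the net driving force (taking up-slope positive) is P cos θ − m g sin θ = 167.6 − 305.2 = -137.6 N, so equilibrium requires friction f = 137.6 N (up-slope).
Maximum static friction: μ_s N = 0.37 × 472.8 = 174.9 N.
|f_req| = 137.6 ≤ 174.9 N → the machine part is in equilibrium; friction equals the required value.

f ≈ 138 N (up the incline)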